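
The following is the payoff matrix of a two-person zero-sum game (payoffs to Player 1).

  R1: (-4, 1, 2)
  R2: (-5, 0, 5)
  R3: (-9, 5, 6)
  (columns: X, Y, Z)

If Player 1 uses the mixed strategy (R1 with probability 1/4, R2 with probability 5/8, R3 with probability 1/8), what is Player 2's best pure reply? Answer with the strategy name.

If Player 2 plays X, Player 1's expected payoff is (1/4)·(-4) + (5/8)·(-5) + (1/8)·(-9) = -21/4.
If Player 2 plays Y, Player 1's expected payoff is (1/4)·1 + (5/8)·0 + (1/8)·5 = 7/8.
If Player 2 plays Z, Player 1's expected payoff is (1/4)·2 + (5/8)·5 + (1/8)·6 = 35/8.
Player 2 minimizes Player 1's payoff; the smallest is -21/4, so the best response is X.

X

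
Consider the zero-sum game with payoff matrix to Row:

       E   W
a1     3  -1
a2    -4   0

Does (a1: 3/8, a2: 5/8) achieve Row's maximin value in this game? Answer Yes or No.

No

Against E this mix gives (3/8)·3 + (5/8)·(-4) = -11/8.
Against W this mix gives (3/8)·(-1) + (5/8)·0 = -3/8.
Column will play E, holding Row to -11/8. Shifting weight toward the row that does better against E would raise this floor (the equalizing mix achieves -1/2 against both E and W), so the proposed strategy is not optimal.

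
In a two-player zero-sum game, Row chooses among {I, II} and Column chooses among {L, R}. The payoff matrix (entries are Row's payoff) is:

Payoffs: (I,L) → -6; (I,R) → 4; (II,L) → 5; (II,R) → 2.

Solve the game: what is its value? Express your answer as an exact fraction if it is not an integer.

32/13

Row minima: I → -6, II → 2; maximin = 2.
Column maxima: L → 5, R → 4; minimax = 4.
2 ≠ 4, so there is no saddle point; optimal play is mixed.
Let Row play I with probability p. Expected payoff against L: (-6)p + 5(1−p) = −11p + 5; against R: 4p + 2(1−p) = 2p + 2.
Setting these equal: −11p + 5 = 2p + 2 ⇒ −13p = -3 ⇒ p = 3/13, and the value is (-11)·(3/13) + 5 = 32/13.
For Column: with q = P(L), equating I's and II's payoffs gives −10q + 4 = 3q + 2 ⇒ q = 2/13.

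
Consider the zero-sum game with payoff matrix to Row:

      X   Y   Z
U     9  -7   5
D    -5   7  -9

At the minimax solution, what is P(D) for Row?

3/7

Row minima: U → -7, D → -9; maximin = -7.
Column maxima: X → 9, Y → 7, Z → 5; minimax = 5.
-7 ≠ 5, so there is no saddle point; optimal play is mixed.
X is strictly dominated by Z (it gives Row strictly more in every row), so Column never plays it.
On the remaining 2×2 (U, D vs Y, Z):
Let Row play U with probability p. Expected payoff against Y: (-7)p + 7(1−p) = −14p + 7; against Z: 5p + (-9)(1−p) = 14p − 9.
Setting these equal: −14p + 7 = 14p − 9 ⇒ −28p = -16 ⇒ p = 4/7, and the value is (-14)·(4/7) + 7 = -1.
For Column: with q = P(Y), equating U's and D's payoffs gives −12q + 5 = 16q − 9 ⇒ q = 1/2.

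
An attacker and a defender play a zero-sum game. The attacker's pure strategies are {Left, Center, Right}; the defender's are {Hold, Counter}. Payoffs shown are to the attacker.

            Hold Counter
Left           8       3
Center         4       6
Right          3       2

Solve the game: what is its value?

36/7

Row minima: Left → 3, Center → 4, Right → 2; maximin = 4.
Column maxima: Hold → 8, Counter → 6; minimax = 6.
4 ≠ 6, so there is no saddle point; optimal play is mixed.
Right is strictly dominated by Left, so the attacker never plays it.
On the remaining 2×2 (Left, Center vs Hold, Counter):
Let the attacker play Left with probability p. Expected payoff against Hold: 8p + 4(1−p) = 4p + 4; against Counter: 3p + 6(1−p) = −3p + 6.
Setting these equal: 4p + 4 = −3p + 6 ⇒ 7p = 2 ⇒ p = 2/7, and the value is (4)·(2/7) + 4 = 36/7.
For the defender: with q = P(Hold), equating Left's and Center's payoffs gives 5q + 3 = −2q + 6 ⇒ q = 3/7.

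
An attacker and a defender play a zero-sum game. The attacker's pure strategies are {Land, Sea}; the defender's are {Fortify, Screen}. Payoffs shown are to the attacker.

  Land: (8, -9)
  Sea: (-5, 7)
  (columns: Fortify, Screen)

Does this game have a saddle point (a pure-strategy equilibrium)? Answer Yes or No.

Row minima: Land → -9, Sea → -5; maximin = -5.
Column maxima: Fortify → 8, Screen → 7; minimax = 7.
-5 ≠ 7, so no pure-strategy equilibrium exists.

No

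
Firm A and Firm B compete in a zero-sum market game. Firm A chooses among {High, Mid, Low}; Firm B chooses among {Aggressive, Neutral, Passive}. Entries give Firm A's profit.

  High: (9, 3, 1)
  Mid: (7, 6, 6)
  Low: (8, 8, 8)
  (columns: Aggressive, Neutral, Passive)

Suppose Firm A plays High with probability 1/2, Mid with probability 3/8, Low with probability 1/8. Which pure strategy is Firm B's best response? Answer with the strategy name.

Passive

If Firm B plays Aggressive, Firm A's expected payoff is (1/2)·9 + (3/8)·7 + (1/8)·8 = 65/8.
If Firm B plays Neutral, Firm A's expected payoff is (1/2)·3 + (3/8)·6 + (1/8)·8 = 19/4.
If Firm B plays Passive, Firm A's expected payoff is (1/2)·1 + (3/8)·6 + (1/8)·8 = 15/4.
Firm B minimizes Firm A's payoff; the smallest is 15/4, so the best response is Passive.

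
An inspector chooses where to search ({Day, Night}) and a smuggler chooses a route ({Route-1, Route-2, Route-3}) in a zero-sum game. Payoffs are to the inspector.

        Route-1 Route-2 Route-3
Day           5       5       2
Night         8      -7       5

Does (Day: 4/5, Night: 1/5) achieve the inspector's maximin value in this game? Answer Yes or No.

Yes

Against Route-1 this mix gives (4/5)·5 + (1/5)·8 = 28/5.
Against Route-2 this mix gives (4/5)·5 + (1/5)·(-7) = 13/5.
Against Route-3 this mix gives (4/5)·2 + (1/5)·5 = 13/5.
All of the smuggler's active replies (Route-2, Route-3) yield 13/5, and no column does worse for the inspector. The mix makes the smuggler indifferent and guarantees 13/5, so it is optimal.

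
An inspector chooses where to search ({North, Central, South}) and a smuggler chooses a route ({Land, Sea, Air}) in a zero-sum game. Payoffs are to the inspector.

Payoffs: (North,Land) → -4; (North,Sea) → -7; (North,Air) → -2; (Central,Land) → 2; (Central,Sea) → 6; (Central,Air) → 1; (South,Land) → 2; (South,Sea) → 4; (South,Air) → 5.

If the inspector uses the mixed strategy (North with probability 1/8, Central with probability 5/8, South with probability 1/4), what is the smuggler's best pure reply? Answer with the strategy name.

If the smuggler plays Land, the inspector's expected payoff is (1/8)·(-4) + (5/8)·2 + (1/4)·2 = 5/4.
If the smuggler plays Sea, the inspector's expected payoff is (1/8)·(-7) + (5/8)·6 + (1/4)·4 = 31/8.
If the smuggler plays Air, the inspector's expected payoff is (1/8)·(-2) + (5/8)·1 + (1/4)·5 = 13/8.
The smuggler minimizes the inspector's payoff; the smallest is 5/4, so the best response is Land.

Land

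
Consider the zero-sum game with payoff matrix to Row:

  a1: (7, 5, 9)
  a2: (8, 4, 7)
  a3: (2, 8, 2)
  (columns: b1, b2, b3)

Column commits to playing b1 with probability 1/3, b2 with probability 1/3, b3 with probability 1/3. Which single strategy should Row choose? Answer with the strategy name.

a1

Expected payoff of a1: (1/3)·7 + (1/3)·5 + (1/3)·9 = 7.
Expected payoff of a2: (1/3)·8 + (1/3)·4 + (1/3)·7 = 19/3.
Expected payoff of a3: (1/3)·2 + (1/3)·8 + (1/3)·2 = 4.
The largest is 7, so Row's best response is a1.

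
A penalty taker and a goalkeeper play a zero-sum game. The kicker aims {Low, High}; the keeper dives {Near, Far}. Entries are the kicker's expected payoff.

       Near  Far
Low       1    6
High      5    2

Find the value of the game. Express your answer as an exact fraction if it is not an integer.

Row minima: Low → 1, High → 2; maximin = 2.
Column maxima: Near → 5, Far → 6; minimax = 5.
2 ≠ 5, so there is no saddle point; optimal play is mixed.
Let the kicker play Low with probability p. Expected payoff against Near: 1p + 5(1−p) = −4p + 5; against Far: 6p + 2(1−p) = 4p + 2.
Setting these equal: −4p + 5 = 4p + 2 ⇒ −8p = -3 ⇒ p = 3/8, and the value is (-4)·(3/8) + 5 = 7/2.
For the keeper: with q = P(Near), equating Low's and High's payoffs gives −5q + 6 = 3q + 2 ⇒ q = 1/2.

7/2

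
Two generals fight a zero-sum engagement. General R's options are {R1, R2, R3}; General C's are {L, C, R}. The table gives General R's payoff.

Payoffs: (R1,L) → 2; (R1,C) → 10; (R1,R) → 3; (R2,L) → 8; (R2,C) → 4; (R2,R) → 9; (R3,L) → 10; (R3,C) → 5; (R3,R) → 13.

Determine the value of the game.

Row minima: R1 → 2, R2 → 4, R3 → 5; maximin = 5.
Column maxima: L → 10, C → 10, R → 13; minimax = 10.
5 ≠ 10, so there is no saddle point; optimal play is mixed.
R2 is strictly dominated by R3, so General R never plays it.
R is strictly dominated by L (it gives General R strictly more in every row), so General C never plays it.
On the remaining 2×2 (R1, R3 vs L, C):
Let General R play R1 with probability p. Expected payoff against L: 2p + 10(1−p) = −8p + 10; against C: 10p + 5(1−p) = 5p + 5.
Setting these equal: −8p + 10 = 5p + 5 ⇒ −13p = -5 ⇒ p = 5/13, and the value is (-8)·(5/13) + 10 = 90/13.
For General C: with q = P(L), equating R1's and R3's payoffs gives −8q + 10 = 5q + 5 ⇒ q = 5/13.

90/13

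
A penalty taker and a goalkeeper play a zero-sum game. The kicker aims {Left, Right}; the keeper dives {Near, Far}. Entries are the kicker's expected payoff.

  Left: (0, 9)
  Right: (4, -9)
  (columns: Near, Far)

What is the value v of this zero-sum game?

Row minima: Left → 0, Right → -9; maximin = 0.
Column maxima: Near → 4, Far → 9; minimax = 4.
0 ≠ 4, so there is no saddle point; optimal play is mixed.
Let the kicker play Left with probability p. Expected payoff against Near: 0p + 4(1−p) = −4p + 4; against Far: 9p + (-9)(1−p) = 18p − 9.
Setting these equal: −4p + 4 = 18p − 9 ⇒ −22p = -13 ⇒ p = 13/22, and the value is (-4)·(13/22) + 4 = 18/11.
For the keeper: with q = P(Near), equating Left's and Right's payoffs gives −9q + 9 = 13q − 9 ⇒ q = 9/11.

18/11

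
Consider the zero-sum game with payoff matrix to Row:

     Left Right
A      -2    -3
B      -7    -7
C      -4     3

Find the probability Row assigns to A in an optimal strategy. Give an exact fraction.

7/8

Row minima: A → -3, B → -7, C → -4; maximin = -3.
Column maxima: Left → -2, Right → 3; minimax = -2.
-3 ≠ -2, so there is no saddle point; optimal play is mixed.
B is strictly dominated by A, so Row never plays it.
On the remaining 2×2 (A, C vs Left, Right):
Let Row play A with probability p. Expected payoff against Left: (-2)p + (-4)(1−p) = 2p − 4; against Right: (-3)p + 3(1−p) = −6p + 3.
Setting these equal: 2p − 4 = −6p + 3 ⇒ 8p = 7 ⇒ p = 7/8, and the value is (2)·(7/8) − 4 = -9/4.
For Column: with q = P(Left), equating A's and C's payoffs gives q − 3 = −7q + 3 ⇒ q = 3/4.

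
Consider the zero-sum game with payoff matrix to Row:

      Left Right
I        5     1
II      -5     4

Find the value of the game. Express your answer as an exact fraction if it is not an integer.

Row minima: I → 1, II → -5; maximin = 1.
Column maxima: Left → 5, Right → 4; minimax = 4.
1 ≠ 4, so there is no saddle point; optimal play is mixed.
Let Row play I with probability p. Expected payoff against Left: 5p + (-5)(1−p) = 10p − 5; against Right: 1p + 4(1−p) = −3p + 4.
Setting these equal: 10p − 5 = −3p + 4 ⇒ 13p = 9 ⇒ p = 9/13, and the value is (10)·(9/13) − 5 = 25/13.
For Column: with q = P(Left), equating I's and II's payoffs gives 4q + 1 = −9q + 4 ⇒ q = 3/13.

25/13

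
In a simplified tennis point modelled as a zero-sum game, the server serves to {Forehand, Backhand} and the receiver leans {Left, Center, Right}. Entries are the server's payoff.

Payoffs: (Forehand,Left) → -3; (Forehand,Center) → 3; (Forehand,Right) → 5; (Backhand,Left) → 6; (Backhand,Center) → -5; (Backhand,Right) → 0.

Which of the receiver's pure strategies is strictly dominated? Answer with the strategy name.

Center holds the server's payoff strictly below Right in every row: 3 < 5, -5 < 0.
So Right is strictly dominated for the receiver.

Right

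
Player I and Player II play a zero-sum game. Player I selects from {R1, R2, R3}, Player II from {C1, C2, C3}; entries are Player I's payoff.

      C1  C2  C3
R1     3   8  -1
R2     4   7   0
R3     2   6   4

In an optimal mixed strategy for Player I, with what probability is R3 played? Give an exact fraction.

Row minima: R1 → -1, R2 → 0, R3 → 2; maximin = 2.
Column maxima: C1 → 4, C2 → 8, C3 → 4; minimax = 4.
2 ≠ 4, so there is no saddle point; optimal play is mixed.
C2 is strictly dominated by C1 (it gives Player I strictly more in every row), so Player II never plays it.
With C2 eliminated, R1 is strictly dominated by R2 (R2 gives Player I strictly more in every remaining column), so Player I never plays it.
On the remaining 2×2 (R2, R3 vs C1, C3):
Let Player I play R2 with probability p. Expected payoff against C1: 4p + 2(1−p) = 2p + 2; against C3: 0p + 4(1−p) = −4p + 4.
Setting these equal: 2p + 2 = −4p + 4 ⇒ 6p = 2 ⇒ p = 1/3, and the value is (2)·(1/3) + 2 = 8/3.
For Player II: with q = P(C1), equating R2's and R3's payoffs gives 4q = −2q + 4 ⇒ q = 2/3.

2/3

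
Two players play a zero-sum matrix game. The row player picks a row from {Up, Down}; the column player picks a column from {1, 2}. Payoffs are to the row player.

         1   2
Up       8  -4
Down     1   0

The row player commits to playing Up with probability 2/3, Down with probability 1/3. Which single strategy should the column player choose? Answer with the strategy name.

If the column player plays 1, the row player's expected payoff is (2/3)·8 + (1/3)·1 = 17/3.
If the column player plays 2, the row player's expected payoff is (2/3)·(-4) + (1/3)·0 = -8/3.
The column player minimizes the row player's payoff; the smallest is -8/3, so the best response is 2.

2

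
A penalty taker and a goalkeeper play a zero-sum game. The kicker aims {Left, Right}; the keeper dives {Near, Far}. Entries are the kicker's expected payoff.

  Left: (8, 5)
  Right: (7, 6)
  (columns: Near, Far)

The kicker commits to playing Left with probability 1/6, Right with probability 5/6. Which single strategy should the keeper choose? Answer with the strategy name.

Far

If the keeper plays Near, the kicker's expected payoff is (1/6)·8 + (5/6)·7 = 43/6.
If the keeper plays Far, the kicker's expected payoff is (1/6)·5 + (5/6)·6 = 35/6.
The keeper minimizes the kicker's payoff; the smallest is 35/6, so the best response is Far.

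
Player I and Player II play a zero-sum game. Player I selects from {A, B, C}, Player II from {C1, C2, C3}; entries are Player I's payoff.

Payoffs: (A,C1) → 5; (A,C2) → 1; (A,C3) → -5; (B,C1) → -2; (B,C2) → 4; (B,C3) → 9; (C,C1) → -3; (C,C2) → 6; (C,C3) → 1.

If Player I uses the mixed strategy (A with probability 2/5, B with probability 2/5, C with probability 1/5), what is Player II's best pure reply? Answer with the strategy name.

C1

If Player II plays C1, Player I's expected payoff is (2/5)·5 + (2/5)·(-2) + (1/5)·(-3) = 3/5.
If Player II plays C2, Player I's expected payoff is (2/5)·1 + (2/5)·4 + (1/5)·6 = 16/5.
If Player II plays C3, Player I's expected payoff is (2/5)·(-5) + (2/5)·9 + (1/5)·1 = 9/5.
Player II minimizes Player I's payoff; the smallest is 3/5, so the best response is C1.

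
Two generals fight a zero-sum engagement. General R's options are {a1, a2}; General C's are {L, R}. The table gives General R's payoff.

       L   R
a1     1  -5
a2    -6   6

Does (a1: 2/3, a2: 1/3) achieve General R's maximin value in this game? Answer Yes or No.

Yes

Against L this mix gives (2/3)·1 + (1/3)·(-6) = -4/3.
Against R this mix gives (2/3)·(-5) + (1/3)·6 = -4/3.
All of General C's active replies (L, R) yield -4/3, and no column does worse for General R. The mix makes General C indifferent and guarantees -4/3, so it is optimal.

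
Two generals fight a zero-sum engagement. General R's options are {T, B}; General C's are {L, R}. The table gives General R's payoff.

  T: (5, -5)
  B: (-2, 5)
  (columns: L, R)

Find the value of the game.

Row minima: T → -5, B → -2; maximin = -2.
Column maxima: L → 5, R → 5; minimax = 5.
-2 ≠ 5, so there is no saddle point; optimal play is mixed.
Let General R play T with probability p. Expected payoff against L: 5p + (-2)(1−p) = 7p − 2; against R: (-5)p + 5(1−p) = −10p + 5.
Setting these equal: 7p − 2 = −10p + 5 ⇒ 17p = 7 ⇒ p = 7/17, and the value is (7)·(7/17) − 2 = 15/17.
For General C: with q = P(L), equating T's and B's payoffs gives 10q − 5 = −7q + 5 ⇒ q = 10/17.

15/17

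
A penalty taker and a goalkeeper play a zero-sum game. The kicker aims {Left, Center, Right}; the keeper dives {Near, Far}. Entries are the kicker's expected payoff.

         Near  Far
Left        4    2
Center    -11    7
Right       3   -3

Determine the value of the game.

5/2

Row minima: Left → 2, Center → -11, Right → -3; maximin = 2.
Column maxima: Near → 4, Far → 7; minimax = 4.
2 ≠ 4, so there is no saddle point; optimal play is mixed.
Right is strictly dominated by Left, so the kicker never plays it.
On the remaining 2×2 (Left, Center vs Near, Far):
Let the kicker play Left with probability p. Expected payoff against Near: 4p + (-11)(1−p) = 15p − 11; against Far: 2p + 7(1−p) = −5p + 7.
Setting these equal: 15p − 11 = −5p + 7 ⇒ 20p = 18 ⇒ p = 9/10, and the value is (15)·(9/10) − 11 = 5/2.
For the keeper: with q = P(Near), equating Left's and Center's payoffs gives 2q + 2 = −18q + 7 ⇒ q = 1/4.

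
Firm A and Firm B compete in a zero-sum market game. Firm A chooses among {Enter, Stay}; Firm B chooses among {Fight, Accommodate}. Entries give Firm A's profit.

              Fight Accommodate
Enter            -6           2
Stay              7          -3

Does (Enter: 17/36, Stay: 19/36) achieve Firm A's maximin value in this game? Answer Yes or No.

Against Fight this mix gives (17/36)·(-6) + (19/36)·7 = 31/36.
Against Accommodate this mix gives (17/36)·2 + (19/36)·(-3) = -23/36.
Firm B will play Accommodate, holding Firm A to -23/36. Shifting weight toward the row that does better against Accommodate would raise this floor (the equalizing mix achieves -2/9 against both Accommodate and Fight), so the proposed strategy is not optimal.

No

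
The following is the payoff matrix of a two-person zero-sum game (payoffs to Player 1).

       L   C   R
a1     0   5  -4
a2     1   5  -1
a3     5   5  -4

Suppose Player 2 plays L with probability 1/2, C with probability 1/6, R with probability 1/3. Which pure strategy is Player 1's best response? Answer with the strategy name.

Expected payoff of a1: (1/2)·0 + (1/6)·5 + (1/3)·(-4) = -1/2.
Expected payoff of a2: (1/2)·1 + (1/6)·5 + (1/3)·(-1) = 1.
Expected payoff of a3: (1/2)·5 + (1/6)·5 + (1/3)·(-4) = 2.
The largest is 2, so Player 1's best response is a3.

a3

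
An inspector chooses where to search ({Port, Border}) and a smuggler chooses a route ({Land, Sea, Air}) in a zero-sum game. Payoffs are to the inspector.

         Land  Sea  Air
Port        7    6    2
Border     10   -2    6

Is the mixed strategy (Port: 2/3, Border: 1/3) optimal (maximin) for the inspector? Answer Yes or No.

Yes

Against Land this mix gives (2/3)·7 + (1/3)·10 = 8.
Against Sea this mix gives (2/3)·6 + (1/3)·(-2) = 10/3.
Against Air this mix gives (2/3)·2 + (1/3)·6 = 10/3.
All of the smuggler's active replies (Sea, Air) yield 10/3, and no column does worse for the inspector. The mix makes the smuggler indifferent and guarantees 10/3, so it is optimal.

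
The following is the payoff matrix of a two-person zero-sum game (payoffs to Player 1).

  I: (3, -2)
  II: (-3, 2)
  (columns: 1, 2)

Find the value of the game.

0

Row minima: I → -2, II → -3; maximin = -2.
Column maxima: 1 → 3, 2 → 2; minimax = 2.
-2 ≠ 2, so there is no saddle point; optimal play is mixed.
Let Player 1 play I with probability p. Expected payoff against 1: 3p + (-3)(1−p) = 6p − 3; against 2: (-2)p + 2(1−p) = −4p + 2.
Setting these equal: 6p − 3 = −4p + 2 ⇒ 10p = 5 ⇒ p = 1/2, and the value is (6)·(1/2) − 3 = 0.
For Player 2: with q = P(1), equating I's and II's payoffs gives 5q − 2 = −5q + 2 ⇒ q = 2/5.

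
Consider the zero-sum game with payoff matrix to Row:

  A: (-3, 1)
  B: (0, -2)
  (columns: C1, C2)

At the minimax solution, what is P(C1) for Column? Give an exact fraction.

Row minima: A → -3, B → -2; maximin = -2.
Column maxima: C1 → 0, C2 → 1; minimax = 0.
-2 ≠ 0, so there is no saddle point; optimal play is mixed.
Let Row play A with probability p. Expected payoff against C1: (-3)p + 0(1−p) = −3p; against C2: 1p + (-2)(1−p) = 3p − 2.
Setting these equal: −3p = 3p − 2 ⇒ −6p = -2 ⇒ p = 1/3, and the value is (-3)·(1/3) = -1.
For Column: with q = P(C1), equating A's and B's payoffs gives −4q + 1 = 2q − 2 ⇒ q = 1/2.

1/2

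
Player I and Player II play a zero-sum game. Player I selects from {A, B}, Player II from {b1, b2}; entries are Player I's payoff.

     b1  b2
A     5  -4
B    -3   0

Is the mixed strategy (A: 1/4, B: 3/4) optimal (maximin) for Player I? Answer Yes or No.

Against b1 this mix gives (1/4)·5 + (3/4)·(-3) = -1.
Against b2 this mix gives (1/4)·(-4) + (3/4)·0 = -1.
All of Player II's active replies (b1, b2) yield -1, and no column does worse for Player I. The mix makes Player II indifferent and guarantees -1, so it is optimal.

Yes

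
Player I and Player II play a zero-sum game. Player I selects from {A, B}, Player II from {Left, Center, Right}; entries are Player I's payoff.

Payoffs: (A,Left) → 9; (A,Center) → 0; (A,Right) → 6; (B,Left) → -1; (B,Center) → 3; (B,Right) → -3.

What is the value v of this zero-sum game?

3/2

Row minima: A → 0, B → -3; maximin = 0.
Column maxima: Left → 9, Center → 3, Right → 6; minimax = 3.
0 ≠ 3, so there is no saddle point; optimal play is mixed.
Left is strictly dominated by Right (it gives Player I strictly more in every row), so Player II never plays it.
On the remaining 2×2 (A, B vs Center, Right):
Let Player I play A with probability p. Expected payoff against Center: 0p + 3(1−p) = −3p + 3; against Right: 6p + (-3)(1−p) = 9p − 3.
Setting these equal: −3p + 3 = 9p − 3 ⇒ −12p = -6 ⇒ p = 1/2, and the value is (-3)·(1/2) + 3 = 3/2.
For Player II: with q = P(Center), equating A's and B's payoffs gives −6q + 6 = 6q − 3 ⇒ q = 3/4.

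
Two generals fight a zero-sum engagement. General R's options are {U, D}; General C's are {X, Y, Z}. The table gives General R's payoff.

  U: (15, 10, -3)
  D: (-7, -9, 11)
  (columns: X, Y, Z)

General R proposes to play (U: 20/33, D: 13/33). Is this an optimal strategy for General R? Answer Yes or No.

Against X this mix gives (20/33)·15 + (13/33)·(-7) = 19/3.
Against Y this mix gives (20/33)·10 + (13/33)·(-9) = 83/33.
Against Z this mix gives (20/33)·(-3) + (13/33)·11 = 83/33.
All of General C's active replies (Y, Z) yield 83/33, and no column does worse for General R. The mix makes General C indifferent and guarantees 83/33, so it is optimal.

Yes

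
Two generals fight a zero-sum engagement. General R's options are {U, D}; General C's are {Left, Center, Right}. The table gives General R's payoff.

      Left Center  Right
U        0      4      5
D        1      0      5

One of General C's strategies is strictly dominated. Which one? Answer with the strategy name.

Left holds General R's payoff strictly below Right in every row: 0 < 5, 1 < 5.
So Right is strictly dominated for General C.

Right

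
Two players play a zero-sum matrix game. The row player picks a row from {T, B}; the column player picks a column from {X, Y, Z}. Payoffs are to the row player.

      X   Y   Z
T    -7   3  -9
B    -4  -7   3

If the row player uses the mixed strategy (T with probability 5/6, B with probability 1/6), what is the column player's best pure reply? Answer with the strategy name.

If the column player plays X, the row player's expected payoff is (5/6)·(-7) + (1/6)·(-4) = -13/2.
If the column player plays Y, the row player's expected payoff is (5/6)·3 + (1/6)·(-7) = 4/3.
If the column player plays Z, the row player's expected payoff is (5/6)·(-9) + (1/6)·3 = -7.
The column player minimizes the row player's payoff; the smallest is -7, so the best response is Z.

Z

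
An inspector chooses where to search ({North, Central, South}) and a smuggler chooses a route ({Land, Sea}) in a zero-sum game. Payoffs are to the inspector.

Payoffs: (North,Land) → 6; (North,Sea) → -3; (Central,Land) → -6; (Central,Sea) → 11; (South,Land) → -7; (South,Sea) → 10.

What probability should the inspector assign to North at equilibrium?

17/26

Row minima: North → -3, Central → -6, South → -7; maximin = -3.
Column maxima: Land → 6, Sea → 11; minimax = 6.
-3 ≠ 6, so there is no saddle point; optimal play is mixed.
South is strictly dominated by Central, so the inspector never plays it.
On the remaining 2×2 (North, Central vs Land, Sea):
Let the inspector play North with probability p. Expected payoff against Land: 6p + (-6)(1−p) = 12p − 6; against Sea: (-3)p + 11(1−p) = −14p + 11.
Setting these equal: 12p − 6 = −14p + 11 ⇒ 26p = 17 ⇒ p = 17/26, and the value is (12)·(17/26) − 6 = 24/13.
For the smuggler: with q = P(Land), equating North's and Central's payoffs gives 9q − 3 = −17q + 11 ⇒ q = 7/13.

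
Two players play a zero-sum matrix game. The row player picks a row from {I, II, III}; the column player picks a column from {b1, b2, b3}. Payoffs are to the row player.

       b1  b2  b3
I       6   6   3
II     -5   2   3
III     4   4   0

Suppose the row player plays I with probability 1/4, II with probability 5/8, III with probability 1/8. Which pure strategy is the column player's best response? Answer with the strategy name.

b1

If the column player plays b1, the row player's expected payoff is (1/4)·6 + (5/8)·(-5) + (1/8)·4 = -9/8.
If the column player plays b2, the row player's expected payoff is (1/4)·6 + (5/8)·2 + (1/8)·4 = 13/4.
If the column player plays b3, the row player's expected payoff is (1/4)·3 + (5/8)·3 + (1/8)·0 = 21/8.
The column player minimizes the row player's payoff; the smallest is -9/8, so the best response is b1.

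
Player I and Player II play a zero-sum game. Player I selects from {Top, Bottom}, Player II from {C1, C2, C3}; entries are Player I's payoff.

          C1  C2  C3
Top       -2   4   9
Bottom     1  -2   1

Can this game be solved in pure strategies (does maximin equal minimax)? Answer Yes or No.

No

Row minima: Top → -2, Bottom → -2; maximin = -2.
Column maxima: C1 → 1, C2 → 4, C3 → 9; minimax = 1.
-2 ≠ 1, so no pure-strategy equilibrium exists.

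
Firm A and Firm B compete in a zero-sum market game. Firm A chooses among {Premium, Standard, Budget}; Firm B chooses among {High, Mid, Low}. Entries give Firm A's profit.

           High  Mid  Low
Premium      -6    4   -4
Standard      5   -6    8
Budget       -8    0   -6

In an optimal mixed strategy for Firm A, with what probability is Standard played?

10/21

Row minima: Premium → -6, Standard → -6, Budget → -8; maximin = -6.
Column maxima: High → 5, Mid → 4, Low → 8; minimax = 4.
-6 ≠ 4, so there is no saddle point; optimal play is mixed.
Budget is strictly dominated by Premium, so Firm A never plays it.
Low is strictly dominated by High (it gives Firm A strictly more in every row), so Firm B never plays it.
On the remaining 2×2 (Premium, Standard vs High, Mid):
Let Firm A play Premium with probability p. Expected payoff against High: (-6)p + 5(1−p) = −11p + 5; against Mid: 4p + (-6)(1−p) = 10p − 6.
Setting these equal: −11p + 5 = 10p − 6 ⇒ −21p = -11 ⇒ p = 11/21, and the value is (-11)·(11/21) + 5 = -16/21.
For Firm B: with q = P(High), equating Premium's and Standard's payoffs gives −10q + 4 = 11q − 6 ⇒ q = 10/21.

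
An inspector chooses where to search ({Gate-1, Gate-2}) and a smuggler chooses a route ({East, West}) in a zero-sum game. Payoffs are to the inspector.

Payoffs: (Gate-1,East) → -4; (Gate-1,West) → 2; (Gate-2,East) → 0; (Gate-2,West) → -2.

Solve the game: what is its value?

Row minima: Gate-1 → -4, Gate-2 → -2; maximin = -2.
Column maxima: East → 0, West → 2; minimax = 0.
-2 ≠ 0, so there is no saddle point; optimal play is mixed.
Let the inspector play Gate-1 with probability p. Expected payoff against East: (-4)p + 0(1−p) = −4p; against West: 2p + (-2)(1−p) = 4p − 2.
Setting these equal: −4p = 4p − 2 ⇒ −8p = -2 ⇒ p = 1/4, and the value is (-4)·(1/4) = -1.
For the smuggler: with q = P(East), equating Gate-1's and Gate-2's payoffs gives −6q + 2 = 2q − 2 ⇒ q = 1/2.

-1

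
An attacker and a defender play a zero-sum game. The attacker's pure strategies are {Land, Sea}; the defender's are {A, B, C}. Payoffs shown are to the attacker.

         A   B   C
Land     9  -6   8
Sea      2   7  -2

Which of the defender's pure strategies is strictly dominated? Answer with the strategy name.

C holds the attacker's payoff strictly below A in every row: 8 < 9, -2 < 2.
So A is strictly dominated for the defender.

A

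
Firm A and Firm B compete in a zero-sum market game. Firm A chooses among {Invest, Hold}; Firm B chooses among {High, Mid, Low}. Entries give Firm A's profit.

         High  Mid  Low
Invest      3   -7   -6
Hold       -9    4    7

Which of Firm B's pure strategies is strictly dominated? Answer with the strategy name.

Low

Mid holds Firm A's payoff strictly below Low in every row: -7 < -6, 4 < 7.
So Low is strictly dominated for Firm B.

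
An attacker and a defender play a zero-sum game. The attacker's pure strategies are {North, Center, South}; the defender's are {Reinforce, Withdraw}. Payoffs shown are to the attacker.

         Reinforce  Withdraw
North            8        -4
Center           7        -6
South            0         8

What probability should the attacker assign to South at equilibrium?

Row minima: North → -4, Center → -6, South → 0; maximin = 0.
Column maxima: Reinforce → 8, Withdraw → 8; minimax = 8.
0 ≠ 8, so there is no saddle point; optimal play is mixed.
Center is strictly dominated by North, so the attacker never plays it.
On the remaining 2×2 (North, South vs Reinforce, Withdraw):
Let the attacker play North with probability p. Expected payoff against Reinforce: 8p + 0(1−p) = 8p; against Withdraw: (-4)p + 8(1−p) = −12p + 8.
Setting these equal: 8p = −12p + 8 ⇒ 20p = 8 ⇒ p = 2/5, and the value is (8)·(2/5) = 16/5.
For the defender: with q = P(Reinforce), equating North's and South's payoffs gives 12q − 4 = −8q + 8 ⇒ q = 3/5.

3/5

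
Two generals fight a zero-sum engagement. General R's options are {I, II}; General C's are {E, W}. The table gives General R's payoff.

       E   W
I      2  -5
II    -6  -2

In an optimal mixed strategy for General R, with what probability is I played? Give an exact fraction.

4/11

Row minima: I → -5, II → -6; maximin = -5.
Column maxima: E → 2, W → -2; minimax = -2.
-5 ≠ -2, so there is no saddle point; optimal play is mixed.
Let General R play I with probability p. Expected payoff against E: 2p + (-6)(1−p) = 8p − 6; against W: (-5)p + (-2)(1−p) = −3p − 2.
Setting these equal: 8p − 6 = −3p − 2 ⇒ 11p = 4 ⇒ p = 4/11, and the value is (8)·(4/11) − 6 = -34/11.
For General C: with q = P(E), equating I's and II's payoffs gives 7q − 5 = −4q − 2 ⇒ q = 3/11.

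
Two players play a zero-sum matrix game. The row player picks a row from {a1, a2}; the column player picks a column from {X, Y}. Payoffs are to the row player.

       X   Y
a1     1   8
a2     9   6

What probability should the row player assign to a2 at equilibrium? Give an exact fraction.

Row minima: a1 → 1, a2 → 6; maximin = 6.
Column maxima: X → 9, Y → 8; minimax = 8.
6 ≠ 8, so there is no saddle point; optimal play is mixed.
Let the row player play a1 with probability p. Expected payoff against X: 1p + 9(1−p) = −8p + 9; against Y: 8p + 6(1−p) = 2p + 6.
Setting these equal: −8p + 9 = 2p + 6 ⇒ −10p = -3 ⇒ p = 3/10, and the value is (-8)·(3/10) + 9 = 33/5.
For the column player: with q = P(X), equating a1's and a2's payoffs gives −7q + 8 = 3q + 6 ⇒ q = 1/5.

7/10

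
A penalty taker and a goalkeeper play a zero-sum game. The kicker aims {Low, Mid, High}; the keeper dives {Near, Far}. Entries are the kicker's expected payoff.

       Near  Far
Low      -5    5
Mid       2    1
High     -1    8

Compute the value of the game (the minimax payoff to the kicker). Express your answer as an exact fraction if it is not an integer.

17/10

Row minima: Low → -5, Mid → 1, High → -1; maximin = 1.
Column maxima: Near → 2, Far → 8; minimax = 2.
1 ≠ 2, so there is no saddle point; optimal play is mixed.
Low is strictly dominated by High, so the kicker never plays it.
On the remaining 2×2 (Mid, High vs Near, Far):
Let the kicker play Mid with probability p. Expected payoff against Near: 2p + (-1)(1−p) = 3p − 1; against Far: 1p + 8(1−p) = −7p + 8.
Setting these equal: 3p − 1 = −7p + 8 ⇒ 10p = 9 ⇒ p = 9/10, and the value is (3)·(9/10) − 1 = 17/10.
For the keeper: with q = P(Near), equating Mid's and High's payoffs gives q + 1 = −9q + 8 ⇒ q = 7/10.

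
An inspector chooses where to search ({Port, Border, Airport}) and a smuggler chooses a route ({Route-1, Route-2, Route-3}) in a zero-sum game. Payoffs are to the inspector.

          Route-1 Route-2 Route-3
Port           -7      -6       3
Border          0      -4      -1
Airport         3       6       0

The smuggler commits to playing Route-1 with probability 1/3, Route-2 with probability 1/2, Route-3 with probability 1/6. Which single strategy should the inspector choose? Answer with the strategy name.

Airport

Expected payoff of Port: (1/3)·(-7) + (1/2)·(-6) + (1/6)·3 = -29/6.
Expected payoff of Border: (1/3)·0 + (1/2)·(-4) + (1/6)·(-1) = -13/6.
Expected payoff of Airport: (1/3)·3 + (1/2)·6 + (1/6)·0 = 4.
The largest is 4, so the inspector's best response is Airport.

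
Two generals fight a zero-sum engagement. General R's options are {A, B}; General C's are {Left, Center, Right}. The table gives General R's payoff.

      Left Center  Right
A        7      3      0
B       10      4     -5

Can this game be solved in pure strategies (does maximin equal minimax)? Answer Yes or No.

Row minima: A → 0, B → -5; maximin = 0.
Column maxima: Left → 10, Center → 4, Right → 0; minimax = 0.
maximin = minimax = 0, so a saddle point exists.

Yes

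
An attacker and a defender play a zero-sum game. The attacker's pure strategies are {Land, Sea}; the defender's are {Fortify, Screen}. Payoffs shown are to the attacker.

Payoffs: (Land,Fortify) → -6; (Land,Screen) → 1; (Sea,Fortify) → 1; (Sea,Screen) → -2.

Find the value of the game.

-11/10

Row minima: Land → -6, Sea → -2; maximin = -2.
Column maxima: Fortify → 1, Screen → 1; minimax = 1.
-2 ≠ 1, so there is no saddle point; optimal play is mixed.
Let the attacker play Land with probability p. Expected payoff against Fortify: (-6)p + 1(1−p) = −7p + 1; against Screen: 1p + (-2)(1−p) = 3p − 2.
Setting these equal: −7p + 1 = 3p − 2 ⇒ −10p = -3 ⇒ p = 3/10, and the value is (-7)·(3/10) + 1 = -11/10.
For the defender: with q = P(Fortify), equating Land's and Sea's payoffs gives −7q + 1 = 3q − 2 ⇒ q = 3/10.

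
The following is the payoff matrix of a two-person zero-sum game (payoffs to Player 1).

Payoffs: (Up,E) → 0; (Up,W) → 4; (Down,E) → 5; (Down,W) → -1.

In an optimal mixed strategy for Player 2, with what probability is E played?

Row minima: Up → 0, Down → -1; maximin = 0.
Column maxima: E → 5, W → 4; minimax = 4.
0 ≠ 4, so there is no saddle point; optimal play is mixed.
Let Player 1 play Up with probability p. Expected payoff against E: 0p + 5(1−p) = −5p + 5; against W: 4p + (-1)(1−p) = 5p − 1.
Setting these equal: −5p + 5 = 5p − 1 ⇒ −10p = -6 ⇒ p = 3/5, and the value is (-5)·(3/5) + 5 = 2.
For Player 2: with q = P(E), equating Up's and Down's payoffs gives −4q + 4 = 6q − 1 ⇒ q = 1/2.

1/2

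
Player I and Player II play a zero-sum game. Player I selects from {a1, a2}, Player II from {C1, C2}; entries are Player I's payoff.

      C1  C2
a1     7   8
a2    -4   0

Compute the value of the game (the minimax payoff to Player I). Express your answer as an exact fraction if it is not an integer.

7

Row minima: a1 → 7, a2 → -4; maximin = 7.
Column maxima: C1 → 7, C2 → 8; minimax = 7.
Since maximin = minimax = 7, there is a saddle point and the value is 7.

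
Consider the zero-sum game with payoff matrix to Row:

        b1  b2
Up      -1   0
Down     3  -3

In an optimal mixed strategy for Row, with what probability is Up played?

6/7

Row minima: Up → -1, Down → -3; maximin = -1.
Column maxima: b1 → 3, b2 → 0; minimax = 0.
-1 ≠ 0, so there is no saddle point; optimal play is mixed.
Let Row play Up with probability p. Expected payoff against b1: (-1)p + 3(1−p) = −4p + 3; against b2: 0p + (-3)(1−p) = 3p − 3.
Setting these equal: −4p + 3 = 3p − 3 ⇒ −7p = -6 ⇒ p = 6/7, and the value is (-4)·(6/7) + 3 = -3/7.
For Column: with q = P(b1), equating Up's and Down's payoffs gives −q = 6q − 3 ⇒ q = 3/7.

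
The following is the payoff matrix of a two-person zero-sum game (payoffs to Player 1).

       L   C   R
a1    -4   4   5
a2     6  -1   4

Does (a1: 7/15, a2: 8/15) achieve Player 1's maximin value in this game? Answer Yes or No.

Yes

Against L this mix gives (7/15)·(-4) + (8/15)·6 = 4/3.
Against C this mix gives (7/15)·4 + (8/15)·(-1) = 4/3.
Against R this mix gives (7/15)·5 + (8/15)·4 = 67/15.
All of Player 2's active replies (L, C) yield 4/3, and no column does worse for Player 1. The mix makes Player 2 indifferent and guarantees 4/3, so it is optimal.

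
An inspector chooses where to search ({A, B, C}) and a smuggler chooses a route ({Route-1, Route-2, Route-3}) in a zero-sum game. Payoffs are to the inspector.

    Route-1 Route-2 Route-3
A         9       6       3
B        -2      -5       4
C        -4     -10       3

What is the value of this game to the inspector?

13/4

Row minima: A → 3, B → -5, C → -10; maximin = 3.
Column maxima: Route-1 → 9, Route-2 → 6, Route-3 → 4; minimax = 4.
3 ≠ 4, so there is no saddle point; optimal play is mixed.
C is strictly dominated by B, so the inspector never plays it.
Route-1 is strictly dominated by Route-2 (it gives the inspector strictly more in every row), so the smuggler never plays it.
On the remaining 2×2 (A, B vs Route-2, Route-3):
Let the inspector play A with probability p. Expected payoff against Route-2: 6p + (-5)(1−p) = 11p − 5; against Route-3: 3p + 4(1−p) = −p + 4.
Setting these equal: 11p − 5 = −p + 4 ⇒ 12p = 9 ⇒ p = 3/4, and the value is (11)·(3/4) − 5 = 13/4.
For the smuggler: with q = P(Route-2), equating A's and B's payoffs gives 3q + 3 = −9q + 4 ⇒ q = 1/12.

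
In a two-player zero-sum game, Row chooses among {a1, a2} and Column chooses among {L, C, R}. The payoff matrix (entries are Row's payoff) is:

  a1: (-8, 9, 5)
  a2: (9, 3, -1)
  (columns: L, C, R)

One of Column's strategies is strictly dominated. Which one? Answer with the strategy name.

C

R holds Row's payoff strictly below C in every row: 5 < 9, -1 < 3.
So C is strictly dominated for Column.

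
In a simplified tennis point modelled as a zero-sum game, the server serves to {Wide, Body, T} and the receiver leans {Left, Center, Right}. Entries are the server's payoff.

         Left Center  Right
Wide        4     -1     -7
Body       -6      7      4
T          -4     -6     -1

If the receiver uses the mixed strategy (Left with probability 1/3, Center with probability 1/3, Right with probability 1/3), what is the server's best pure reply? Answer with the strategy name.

Expected payoff of Wide: (1/3)·4 + (1/3)·(-1) + (1/3)·(-7) = -4/3.
Expected payoff of Body: (1/3)·(-6) + (1/3)·7 + (1/3)·4 = 5/3.
Expected payoff of T: (1/3)·(-4) + (1/3)·(-6) + (1/3)·(-1) = -11/3.
The largest is 5/3, so the server's best response is Body.

Body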